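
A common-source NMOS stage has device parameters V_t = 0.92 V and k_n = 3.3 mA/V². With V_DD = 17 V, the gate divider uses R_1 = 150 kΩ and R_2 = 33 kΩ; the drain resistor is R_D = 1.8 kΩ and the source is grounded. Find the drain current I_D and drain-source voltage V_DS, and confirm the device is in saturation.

V_G = V_DD·R_2/(R_1+R_2) = 17×33/183 = 3.07 V. With the source grounded, V_GS = V_G = 3.07 V.
Assume saturation: I_D = (k_n/2)(V_GS − V_t)² = (3.3/2)×(3.07 − 0.92)² = 1.65×2.15² = 7.6 mA.
V_DS = V_DD − I_D·R_D = 17 − 7.6×1.8 = 3.33 V.
Saturation requires V_DS ≥ V_GS − V_t = 2.15 V; 3.33 ≥ 2.15 ✓.

I_D ≈ 7.6 mA, V_DS ≈ 3.3 V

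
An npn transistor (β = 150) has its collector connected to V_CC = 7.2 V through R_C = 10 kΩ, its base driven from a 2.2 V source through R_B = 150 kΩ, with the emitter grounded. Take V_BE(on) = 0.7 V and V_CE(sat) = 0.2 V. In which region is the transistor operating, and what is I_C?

saturation; I_C ≈ 0.7 mA

Assume active: I_B = (2.2 − 0.7)/150 = 0.01 mA, giving I_C = β·I_B = 1.5 mA.
But then V_CE = 7.2 − 1.5×10 = -7.8 V < V_CE(sat) = 0.2 V — impossible in the active region.
So the transistor is saturated. With V_CE = 0.2 V, I_C = (V_CC − 0.2)/R_C = 7/10 = 0.7 mA.
Check: β·I_B = 1.5 mA > I_C = 0.7 mA, confirming saturation.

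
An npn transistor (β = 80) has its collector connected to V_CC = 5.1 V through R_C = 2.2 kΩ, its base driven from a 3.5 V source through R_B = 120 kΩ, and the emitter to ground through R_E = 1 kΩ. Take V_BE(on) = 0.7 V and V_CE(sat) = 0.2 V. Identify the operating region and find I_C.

active; I_C ≈ 1.1 mA

Assume active. Base-emitter loop: I_B = (V_BB − V_BE)/(R_B + (β+1)R_E) = (3.5 − 0.7)/(120 + 81×1) = 0.0139 mA.
I_C = β·I_B = 80×0.0139 = 1.11 mA.
V_CE = V_CC − I_C·R_C − I_E·R_E = 5.1 − 1.11×2.2 − 1.13×1 = 1.52 V > V_CE(sat), so the active-region assumption holds.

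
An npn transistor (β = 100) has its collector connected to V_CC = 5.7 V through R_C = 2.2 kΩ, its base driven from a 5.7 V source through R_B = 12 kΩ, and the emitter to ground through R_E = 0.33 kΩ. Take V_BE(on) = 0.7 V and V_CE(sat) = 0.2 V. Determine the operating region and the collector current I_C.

saturation; I_C ≈ 2.1 mA

Assume active: I_B = (5.7 − 0.7)/(12 + 101×0.33) = 0.11 mA, I_C = β·I_B = 11 mA.
Then V_CE = 5.7 − 11×2.2 − 11.1×0.33 = -22.2 V < 0.2 V — the active assumption fails.
Re-solve with V_CE = 0.2 V. KCL at the emitter: V_E/R_E = (V_BB−0.7−V_E)/R_B + (V_CC−0.2−V_E)/R_C, giving V_E = 0.817 V.
I_C = (V_CC − 0.2 − V_E)/R_C = (5.5 − 0.817)/2.2 = 2.13 mA.
Check: I_B = (5 − 0.817)/12 = 0.349 mA, and β·I_B = 34.9 mA > I_C, confirming saturation.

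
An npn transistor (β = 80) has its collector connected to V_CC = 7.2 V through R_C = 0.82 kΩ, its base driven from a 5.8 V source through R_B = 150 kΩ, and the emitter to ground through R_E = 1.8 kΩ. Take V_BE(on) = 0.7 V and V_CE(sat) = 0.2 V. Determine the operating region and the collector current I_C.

active; I_C ≈ 1.4 mA

Assume active. Base-emitter loop: I_B = (V_BB − V_BE)/(R_B + (β+1)R_E) = (5.8 − 0.7)/(150 + 81×1.8) = 0.0172 mA.
I_C = β·I_B = 80×0.0172 = 1.38 mA.
V_CE = V_CC − I_C·R_C − I_E·R_E = 7.2 − 1.38×0.82 − 1.4×1.8 = 3.56 V > V_CE(sat), so the active-region assumption holds.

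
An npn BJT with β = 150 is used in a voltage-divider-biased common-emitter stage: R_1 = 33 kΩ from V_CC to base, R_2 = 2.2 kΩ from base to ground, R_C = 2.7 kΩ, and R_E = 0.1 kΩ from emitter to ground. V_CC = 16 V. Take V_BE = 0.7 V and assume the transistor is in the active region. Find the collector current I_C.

I_C ≈ 2.6 mA

Thevenize the base divider: V_Th = V_CC·R_2/(R_1+R_2) = 16×2.2/35.2 = 1 V, R_Th = R_1‖R_2 = 2.06 kΩ.
Base-emitter loop: V_Th = I_B·R_Th + V_BE + (β+1)I_B·R_E, so I_B = (1 − 0.7) / (2.06 + 151×0.1) = 0.0175 mA.
I_C = β·I_B = 150×0.0175 = 2.62 mA, and I_E = (β+1)I_B = 2.64 mA.
V_CE = V_CC − I_C·R_C − I_E·R_E = 16 − 2.62×2.7 − 2.64×0.1 = 8.66 V.
V_CE = 8.66 V > 0.2 V confirms active-region operation.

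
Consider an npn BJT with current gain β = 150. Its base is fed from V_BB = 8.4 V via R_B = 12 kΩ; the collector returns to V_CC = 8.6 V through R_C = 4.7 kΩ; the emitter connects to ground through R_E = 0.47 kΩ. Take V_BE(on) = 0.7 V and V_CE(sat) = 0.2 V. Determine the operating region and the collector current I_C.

saturation; I_C ≈ 1.6 mA

Assume active: I_B = (8.4 − 0.7)/(12 + 151×0.47) = 0.0928 mA, I_C = β·I_B = 13.9 mA.
Then V_CE = 8.6 − 13.9×4.7 − 14×0.47 = -63.4 V < 0.2 V — the active assumption fails.
Re-solve with V_CE = 0.2 V. KCL at the emitter: V_E/R_E = (V_BB−0.7−V_E)/R_B + (V_CC−0.2−V_E)/R_C, giving V_E = 1 V.
I_C = (V_CC − 0.2 − V_E)/R_C = (8.4 − 1)/4.7 = 1.57 mA.
Check: I_B = (7.7 − 1)/12 = 0.558 mA, and β·I_B = 83.7 mA > I_C, confirming saturation.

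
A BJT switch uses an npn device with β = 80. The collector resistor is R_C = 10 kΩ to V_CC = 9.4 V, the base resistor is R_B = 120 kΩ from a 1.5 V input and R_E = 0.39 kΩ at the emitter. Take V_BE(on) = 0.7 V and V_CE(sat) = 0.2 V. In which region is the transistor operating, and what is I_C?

active; I_C ≈ 0.42 mA

Assume active. Base-emitter loop: I_B = (V_BB − V_BE)/(R_B + (β+1)R_E) = (1.5 − 0.7)/(120 + 81×0.39) = 0.00528 mA.
I_C = β·I_B = 80×0.00528 = 0.422 mA.
V_CE = V_CC − I_C·R_C − I_E·R_E = 9.4 − 0.422×10 − 0.427×0.39 = 5.01 V > V_CE(sat), so the active-region assumption holds.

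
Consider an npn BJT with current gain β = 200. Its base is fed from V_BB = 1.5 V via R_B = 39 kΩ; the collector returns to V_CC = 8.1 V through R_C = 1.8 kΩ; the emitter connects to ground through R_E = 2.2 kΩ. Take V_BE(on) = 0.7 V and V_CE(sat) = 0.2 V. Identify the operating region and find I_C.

active; I_C ≈ 0.33 mA

Assume active. Base-emitter loop: I_B = (V_BB − V_BE)/(R_B + (β+1)R_E) = (1.5 − 0.7)/(39 + 201×2.2) = 0.00166 mA.
I_C = β·I_B = 200×0.00166 = 0.333 mA.
V_CE = V_CC − I_C·R_C − I_E·R_E = 8.1 − 0.333×1.8 − 0.334×2.2 = 6.77 V > V_CE(sat), so the active-region assumption holds.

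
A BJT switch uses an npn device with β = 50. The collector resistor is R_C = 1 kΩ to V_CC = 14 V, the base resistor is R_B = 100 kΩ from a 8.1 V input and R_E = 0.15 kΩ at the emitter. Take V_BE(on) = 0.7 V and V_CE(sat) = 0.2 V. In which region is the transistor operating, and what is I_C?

active; I_C ≈ 3.4 mA

Assume active. Base-emitter loop: I_B = (V_BB − V_BE)/(R_B + (β+1)R_E) = (8.1 − 0.7)/(100 + 51×0.15) = 0.0687 mA.
I_C = β·I_B = 50×0.0687 = 3.44 mA.
V_CE = V_CC − I_C·R_C − I_E·R_E = 14 − 3.44×1 − 3.51×0.15 = 10 V > V_CE(sat), so the active-region assumption holds.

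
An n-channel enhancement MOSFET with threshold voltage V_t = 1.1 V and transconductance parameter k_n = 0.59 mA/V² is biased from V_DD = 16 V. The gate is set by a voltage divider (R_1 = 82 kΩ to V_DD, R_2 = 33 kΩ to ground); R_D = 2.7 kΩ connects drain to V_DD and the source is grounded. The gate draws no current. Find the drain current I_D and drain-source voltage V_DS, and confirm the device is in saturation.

V_G = V_DD·R_2/(R_1+R_2) = 16×33/115 = 4.59 V. With the source grounded, V_GS = V_G = 4.59 V.
Assume saturation: I_D = (k_n/2)(V_GS − V_t)² = (0.59/2)×(4.59 − 1.1)² = 0.295×3.49² = 3.6 mA.
V_DS = V_DD − I_D·R_D = 16 − 3.6×2.7 = 6.29 V.
Saturation requires V_DS ≥ V_GS − V_t = 3.49 V; 6.29 ≥ 3.49 ✓.

I_D ≈ 3.6 mA, V_DS ≈ 6.3 V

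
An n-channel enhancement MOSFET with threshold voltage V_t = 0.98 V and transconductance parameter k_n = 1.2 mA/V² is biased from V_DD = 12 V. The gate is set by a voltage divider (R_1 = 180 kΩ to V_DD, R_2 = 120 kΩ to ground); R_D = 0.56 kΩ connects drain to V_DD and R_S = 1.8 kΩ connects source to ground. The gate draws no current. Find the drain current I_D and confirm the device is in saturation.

V_G = V_DD·R_2/(R_1+R_2) = 12×120/300 = 4.8 V.
Assume saturation: I_D = (k_n/2)(V_GS − V_t)² with V_GS = V_G − I_D·R_S = 4.8 − 1.8·I_D.
Substituting gives 1.94·I_D² − 9.25·I_D + 8.76 = 0, with roots I_D = 1.3 or 3.46 mA.
The root I_D = 3.46 mA gives V_GS = -1.42 V ≤ V_t, so take I_D = 1.3 mA.
Then V_GS = 2.45 V and V_DS = V_DD − I_D(R_D+R_S) = 12 − 1.3×2.36 = 8.92 V.
Saturation requires V_DS ≥ V_GS − V_t = 1.47 V; 8.92 ≥ 1.47 ✓.

I_D ≈ 1.3 mA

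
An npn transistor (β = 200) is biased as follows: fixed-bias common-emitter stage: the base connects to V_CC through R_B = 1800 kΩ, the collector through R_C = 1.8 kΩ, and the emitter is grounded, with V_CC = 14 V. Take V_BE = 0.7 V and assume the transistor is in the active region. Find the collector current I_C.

Base loop: V_CC = I_B·R_B + V_BE, so I_B = (14 − 0.7)/1800 kΩ = 0.00739 mA.
In the active region I_C = β·I_B = 200 × 0.00739 = 1.48 mA.
Collector loop: V_CE = V_CC − I_C·R_C = 14 − 1.48×1.8 = 11.3 V.
Since V_CE = 11.3 V > V_CE(sat) ≈ 0.2 V, the transistor is in the active region as assumed.

I_C ≈ 1.5 mA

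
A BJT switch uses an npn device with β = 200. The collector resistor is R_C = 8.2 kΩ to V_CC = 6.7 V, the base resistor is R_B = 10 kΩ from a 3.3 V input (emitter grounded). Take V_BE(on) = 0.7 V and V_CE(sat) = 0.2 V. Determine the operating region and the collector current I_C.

saturation; I_C ≈ 0.79 mA

Assume active: I_B = (3.3 − 0.7)/10 = 0.26 mA, giving I_C = β·I_B = 52 mA.
But then V_CE = 6.7 − 52×8.2 = -420 V < V_CE(sat) = 0.2 V — impossible in the active region.
So the transistor is saturated. With V_CE = 0.2 V, I_C = (V_CC − 0.2)/R_C = 6.5/8.2 = 0.793 mA.
Check: β·I_B = 52 mA > I_C = 0.793 mA, confirming saturation.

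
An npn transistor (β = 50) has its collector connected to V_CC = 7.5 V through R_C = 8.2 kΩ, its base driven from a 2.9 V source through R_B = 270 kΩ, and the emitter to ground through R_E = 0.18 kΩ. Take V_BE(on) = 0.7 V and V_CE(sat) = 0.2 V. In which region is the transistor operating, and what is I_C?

Assume active. Base-emitter loop: I_B = (V_BB − V_BE)/(R_B + (β+1)R_E) = (2.9 − 0.7)/(270 + 51×0.18) = 0.00788 mA.
I_C = β·I_B = 50×0.00788 = 0.394 mA.
V_CE = V_CC − I_C·R_C − I_E·R_E = 7.5 − 0.394×8.2 − 0.402×0.18 = 4.2 V > V_CE(sat), so the active-region assumption holds.

active; I_C ≈ 0.39 mA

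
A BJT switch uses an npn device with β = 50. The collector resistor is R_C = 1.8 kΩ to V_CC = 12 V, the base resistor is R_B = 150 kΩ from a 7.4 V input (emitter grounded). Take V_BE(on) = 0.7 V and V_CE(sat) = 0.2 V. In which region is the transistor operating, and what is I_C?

Assume active. Base-emitter loop: I_B = (V_BB − V_BE)/R_B = (7.4 − 0.7)/150 = 0.0447 mA.
I_C = β·I_B = 50×0.0447 = 2.23 mA.
V_CE = V_CC − I_C·R_C = 12 − 2.23×1.8 = 7.98 V > V_CE(sat), so the active-region assumption holds.

active; I_C ≈ 2.2 mA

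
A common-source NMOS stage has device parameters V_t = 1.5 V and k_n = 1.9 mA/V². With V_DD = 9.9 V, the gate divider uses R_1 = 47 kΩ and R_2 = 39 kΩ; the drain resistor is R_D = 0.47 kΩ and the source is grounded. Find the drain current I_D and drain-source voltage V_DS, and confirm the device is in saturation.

V_G = V_DD·R_2/(R_1+R_2) = 9.9×39/86 = 4.49 V. With the source grounded, V_GS = V_G = 4.49 V.
Assume saturation: I_D = (k_n/2)(V_GS − V_t)² = (1.9/2)×(4.49 − 1.5)² = 0.95×2.99² = 8.49 mA.
V_DS = V_DD − I_D·R_D = 9.9 − 8.49×0.47 = 5.91 V.
Saturation requires V_DS ≥ V_GS − V_t = 2.99 V; 5.91 ≥ 2.99 ✓.

I_D ≈ 8.5 mA, V_DS ≈ 5.9 V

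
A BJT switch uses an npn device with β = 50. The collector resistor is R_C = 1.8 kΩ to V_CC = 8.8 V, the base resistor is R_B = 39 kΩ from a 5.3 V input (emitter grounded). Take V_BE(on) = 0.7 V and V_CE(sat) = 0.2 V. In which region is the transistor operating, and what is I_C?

Assume active: I_B = (5.3 − 0.7)/39 = 0.118 mA, giving I_C = β·I_B = 5.9 mA.
But then V_CE = 8.8 − 5.9×1.8 = -1.82 V < V_CE(sat) = 0.2 V — impossible in the active region.
So the transistor is saturated. With V_CE = 0.2 V, I_C = (V_CC − 0.2)/R_C = 8.6/1.8 = 4.78 mA.
Check: β·I_B = 5.9 mA > I_C = 4.78 mA, confirming saturation.

saturation; I_C ≈ 4.8 mA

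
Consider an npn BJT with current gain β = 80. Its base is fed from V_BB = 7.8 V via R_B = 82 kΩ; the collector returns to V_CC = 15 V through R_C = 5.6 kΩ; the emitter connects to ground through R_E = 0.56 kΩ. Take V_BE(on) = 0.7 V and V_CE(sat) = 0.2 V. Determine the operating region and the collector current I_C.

Assume active: I_B = (7.8 − 0.7)/(82 + 81×0.56) = 0.0557 mA, I_C = β·I_B = 4.46 mA.
Then V_CE = 15 − 4.46×5.6 − 4.52×0.56 = -12.5 V < 0.2 V — the active assumption fails.
Re-solve with V_CE = 0.2 V. KCL at the emitter: V_E/R_E = (V_BB−0.7−V_E)/R_B + (V_CC−0.2−V_E)/R_C, giving V_E = 1.38 V.
I_C = (V_CC − 0.2 − V_E)/R_C = (14.8 − 1.38)/5.6 = 2.4 mA.
Check: I_B = (7.1 − 1.38)/82 = 0.0697 mA, and β·I_B = 5.58 mA > I_C, confirming saturation.

saturation; I_C ≈ 2.4 mA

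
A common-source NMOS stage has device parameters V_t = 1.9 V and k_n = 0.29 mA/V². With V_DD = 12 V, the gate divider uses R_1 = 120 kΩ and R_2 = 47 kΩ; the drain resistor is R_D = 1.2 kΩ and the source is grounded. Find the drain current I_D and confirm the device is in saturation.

I_D ≈ 0.32 mA

V_G = V_DD·R_2/(R_1+R_2) = 12×47/167 = 3.38 V. With the source grounded, V_GS = V_G = 3.38 V.
Assume saturation: I_D = (k_n/2)(V_GS − V_t)² = (0.29/2)×(3.38 − 1.9)² = 0.145×1.48² = 0.316 mA.
V_DS = V_DD − I_D·R_D = 12 − 0.316×1.2 = 11.6 V.
Saturation requires V_DS ≥ V_GS − V_t = 1.48 V; 11.6 ≥ 1.48 ✓.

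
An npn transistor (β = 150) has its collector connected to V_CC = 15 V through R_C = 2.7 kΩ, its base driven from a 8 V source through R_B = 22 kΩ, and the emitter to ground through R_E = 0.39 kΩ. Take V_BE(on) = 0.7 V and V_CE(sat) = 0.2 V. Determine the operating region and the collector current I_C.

Assume active: I_B = (8 − 0.7)/(22 + 151×0.39) = 0.0902 mA, I_C = β·I_B = 13.5 mA.
Then V_CE = 15 − 13.5×2.7 − 13.6×0.39 = -26.9 V < 0.2 V — the active assumption fails.
Re-solve with V_CE = 0.2 V. KCL at the emitter: V_E/R_E = (V_BB−0.7−V_E)/R_B + (V_CC−0.2−V_E)/R_C, giving V_E = 1.95 V.
I_C = (V_CC − 0.2 − V_E)/R_C = (14.8 − 1.95)/2.7 = 4.76 mA.
Check: I_B = (7.3 − 1.95)/22 = 0.243 mA, and β·I_B = 36.5 mA > I_C, confirming saturation.

saturation; I_C ≈ 4.8 mA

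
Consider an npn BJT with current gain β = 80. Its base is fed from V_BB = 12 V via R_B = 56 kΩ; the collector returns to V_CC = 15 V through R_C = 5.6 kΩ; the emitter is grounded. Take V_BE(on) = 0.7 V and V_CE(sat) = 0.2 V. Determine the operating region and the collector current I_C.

saturation; I_C ≈ 2.6 mA

Assume active: I_B = (12 − 0.7)/56 = 0.202 mA, giving I_C = β·I_B = 16.1 mA.
But then V_CE = 15 − 16.1×5.6 = -75.4 V < V_CE(sat) = 0.2 V — impossible in the active region.
So the transistor is saturated. With V_CE = 0.2 V, I_C = (V_CC − 0.2)/R_C = 14.8/5.6 = 2.64 mA.
Check: β·I_B = 16.1 mA > I_C = 2.64 mA, confirming saturation.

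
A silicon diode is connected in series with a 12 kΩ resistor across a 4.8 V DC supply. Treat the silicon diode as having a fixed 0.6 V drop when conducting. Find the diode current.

KVL around the loop: 4.8 = V_D + I·R = 0.6 + I × 12 kΩ.
So I = (4.8 − 0.6) / 12 kΩ = 4.2 / 12 = 0.35 mA.

I ≈ 0.35 mA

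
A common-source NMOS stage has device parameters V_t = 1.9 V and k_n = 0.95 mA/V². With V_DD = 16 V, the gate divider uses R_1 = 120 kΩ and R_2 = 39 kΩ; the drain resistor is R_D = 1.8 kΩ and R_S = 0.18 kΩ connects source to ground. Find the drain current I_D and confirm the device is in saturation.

I_D ≈ 1.5 mA

V_G = V_DD·R_2/(R_1+R_2) = 16×39/159 = 3.92 V.
Assume saturation: I_D = (k_n/2)(V_GS − V_t)² with V_GS = V_G − I_D·R_S = 3.92 − 0.18·I_D.
Substituting gives 0.0154·I_D² − 1.35·I_D + 1.95 = 0, with roots I_D = 1.47 or 86 mA.
The root I_D = 86 mA gives V_GS = -11.6 V ≤ V_t, so take I_D = 1.47 mA.
Then V_GS = 3.66 V and V_DS = V_DD − I_D(R_D+R_S) = 16 − 1.47×1.98 = 13.1 V.
Saturation requires V_DS ≥ V_GS − V_t = 1.76 V; 13.1 ≥ 1.76 ✓.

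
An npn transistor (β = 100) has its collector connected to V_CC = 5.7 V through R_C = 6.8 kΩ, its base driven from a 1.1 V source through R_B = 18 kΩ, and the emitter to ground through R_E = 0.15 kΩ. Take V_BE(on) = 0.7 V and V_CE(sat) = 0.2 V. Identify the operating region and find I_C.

saturation; I_C ≈ 0.79 mA

Assume active: I_B = (1.1 − 0.7)/(18 + 101×0.15) = 0.0121 mA, I_C = β·I_B = 1.21 mA.
Then V_CE = 5.7 − 1.21×6.8 − 1.22×0.15 = -2.69 V < 0.2 V — the active assumption fails.
Re-solve with V_CE = 0.2 V. KCL at the emitter: V_E/R_E = (V_BB−0.7−V_E)/R_B + (V_CC−0.2−V_E)/R_C, giving V_E = 0.121 V.
I_C = (V_CC − 0.2 − V_E)/R_C = (5.5 − 0.121)/6.8 = 0.791 mA.
Check: I_B = (0.4 − 0.121)/18 = 0.0155 mA, and β·I_B = 1.55 mA > I_C, confirming saturation.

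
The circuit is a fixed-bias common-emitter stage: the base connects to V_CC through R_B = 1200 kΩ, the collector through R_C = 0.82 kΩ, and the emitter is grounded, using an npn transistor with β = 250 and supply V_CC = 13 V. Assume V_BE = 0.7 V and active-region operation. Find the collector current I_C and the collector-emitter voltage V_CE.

Base loop: V_CC = I_B·R_B + V_BE, so I_B = (13 − 0.7)/1200 kΩ = 0.0103 mA.
In the active region I_C = β·I_B = 250 × 0.0103 = 2.56 mA.
Collector loop: V_CE = V_CC − I_C·R_C = 13 − 2.56×0.82 = 10.9 V.
Since V_CE = 10.9 V > V_CE(sat) ≈ 0.2 V, the transistor is in the active region as assumed.

I_C ≈ 2.6 mA, V_CE ≈ 11 V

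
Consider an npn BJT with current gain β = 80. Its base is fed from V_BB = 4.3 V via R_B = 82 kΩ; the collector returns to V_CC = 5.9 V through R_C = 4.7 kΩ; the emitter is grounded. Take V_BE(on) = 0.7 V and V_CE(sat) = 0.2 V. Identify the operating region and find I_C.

Assume active: I_B = (4.3 − 0.7)/82 = 0.0439 mA, giving I_C = β·I_B = 3.51 mA.
But then V_CE = 5.9 − 3.51×4.7 = -10.6 V < V_CE(sat) = 0.2 V — impossible in the active region.
So the transistor is saturated. With V_CE = 0.2 V, I_C = (V_CC − 0.2)/R_C = 5.7/4.7 = 1.21 mA.
Check: β·I_B = 3.51 mA > I_C = 1.21 mA, confirming saturation.

saturation; I_C ≈ 1.2 mA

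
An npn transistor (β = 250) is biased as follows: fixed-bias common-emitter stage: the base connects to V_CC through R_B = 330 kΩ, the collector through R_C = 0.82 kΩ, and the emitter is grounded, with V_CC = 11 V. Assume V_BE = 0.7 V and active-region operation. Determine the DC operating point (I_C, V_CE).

I_C ≈ 7.8 mA, V_CE ≈ 4.6 V

Base loop: V_CC = I_B·R_B + V_BE, so I_B = (11 − 0.7)/330 kΩ = 0.0312 mA.
In the active region I_C = β·I_B = 250 × 0.0312 = 7.8 mA.
Collector loop: V_CE = V_CC − I_C·R_C = 11 − 7.8×0.82 = 4.6 V.
Since V_CE = 4.6 V > V_CE(sat) ≈ 0.2 V, the transistor is in the active region as assumed.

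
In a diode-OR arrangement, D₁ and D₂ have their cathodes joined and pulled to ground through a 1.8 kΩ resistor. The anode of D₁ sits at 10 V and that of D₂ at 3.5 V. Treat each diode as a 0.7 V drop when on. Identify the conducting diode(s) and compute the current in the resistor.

Only D₁ conducts; I_R ≈ 5.2 mA

Assume both conduct. Then node N would need to be at both 10−0.7 = 9.3 V and 3.5−0.7 = 2.8 V, which is impossible.
Assume only D₁ conducts: V_N = 10 − 0.7 = 9.3 V, so I_R = 9.3/1.8 = 5.17 mA.
Check D₂: its anode-to-cathode voltage is 3.5 − 9.3 = -5.8 V < 0.7 V, so it is off. The assumption is consistent.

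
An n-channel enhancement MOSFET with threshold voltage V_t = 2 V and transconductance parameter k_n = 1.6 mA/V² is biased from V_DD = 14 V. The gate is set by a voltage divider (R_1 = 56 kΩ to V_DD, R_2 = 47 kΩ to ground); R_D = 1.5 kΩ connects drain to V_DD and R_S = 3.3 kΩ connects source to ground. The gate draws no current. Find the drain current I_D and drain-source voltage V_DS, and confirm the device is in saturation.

V_G = V_DD·R_2/(R_1+R_2) = 14×47/103 = 6.39 V.
Assume saturation: I_D = (k_n/2)(V_GS − V_t)² with V_GS = V_G − I_D·R_S = 6.39 − 3.3·I_D.
Substituting gives 8.71·I_D² − 24.2·I_D + 15.4 = 0, with roots I_D = 0.992 or 1.78 mA.
The root I_D = 1.78 mA gives V_GS = 0.507 V ≤ V_t, so take I_D = 0.992 mA.
Then V_GS = 3.11 V and V_DS = V_DD − I_D(R_D+R_S) = 14 − 0.992×4.8 = 9.24 V.
Saturation requires V_DS ≥ V_GS − V_t = 1.11 V; 9.24 ≥ 1.11 ✓.

I_D ≈ 0.99 mA, V_DS ≈ 9.2 V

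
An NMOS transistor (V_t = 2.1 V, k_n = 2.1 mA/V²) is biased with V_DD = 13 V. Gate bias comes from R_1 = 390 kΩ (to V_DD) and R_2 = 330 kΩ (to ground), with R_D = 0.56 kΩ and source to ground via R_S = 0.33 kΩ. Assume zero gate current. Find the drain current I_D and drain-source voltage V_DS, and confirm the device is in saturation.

V_G = V_DD·R_2/(R_1+R_2) = 13×330/720 = 5.96 V.
Assume saturation: I_D = (k_n/2)(V_GS − V_t)² with V_GS = V_G − I_D·R_S = 5.96 − 0.33·I_D.
Substituting gives 0.114·I_D² − 3.67·I_D + 15.6 = 0, with roots I_D = 5.05 or 27.1 mA.
The root I_D = 27.1 mA gives V_GS = -2.98 V ≤ V_t, so take I_D = 5.05 mA.
Then V_GS = 4.29 V and V_DS = V_DD − I_D(R_D+R_S) = 13 − 5.05×0.89 = 8.51 V.
Saturation requires V_DS ≥ V_GS − V_t = 2.19 V; 8.51 ≥ 2.19 ✓.

I_D ≈ 5 mA, V_DS ≈ 8.5 V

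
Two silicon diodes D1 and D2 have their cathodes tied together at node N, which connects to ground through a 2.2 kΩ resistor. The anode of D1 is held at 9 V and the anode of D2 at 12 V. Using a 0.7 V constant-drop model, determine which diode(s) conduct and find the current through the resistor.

Only D2 conducts; I_R ≈ 5.1 mA

Assume both conduct. Then node N would need to be at both 9−0.7 = 8.3 V and 12−0.7 = 11.3 V, which is impossible.
Assume only D2 conducts: V_N = 12 − 0.7 = 11.3 V, so I_R = 11.3/2.2 = 5.14 mA.
Check D1: its anode-to-cathode voltage is 9 − 11.3 = -2.3 V < 0.7 V, so it is off. The assumption is consistent.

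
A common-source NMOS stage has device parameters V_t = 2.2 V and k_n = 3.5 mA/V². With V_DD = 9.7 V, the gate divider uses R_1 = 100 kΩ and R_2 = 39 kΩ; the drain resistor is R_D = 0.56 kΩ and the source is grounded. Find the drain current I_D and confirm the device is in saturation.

V_G = V_DD·R_2/(R_1+R_2) = 9.7×39/139 = 2.72 V. With the source grounded, V_GS = V_G = 2.72 V.
Assume saturation: I_D = (k_n/2)(V_GS − V_t)² = (3.5/2)×(2.72 − 2.2)² = 1.75×0.522² = 0.476 mA.
V_DS = V_DD − I_D·R_D = 9.7 − 0.476×0.56 = 9.43 V.
Saturation requires V_DS ≥ V_GS − V_t = 0.522 V; 9.43 ≥ 0.522 ✓.

I_D ≈ 0.48 mA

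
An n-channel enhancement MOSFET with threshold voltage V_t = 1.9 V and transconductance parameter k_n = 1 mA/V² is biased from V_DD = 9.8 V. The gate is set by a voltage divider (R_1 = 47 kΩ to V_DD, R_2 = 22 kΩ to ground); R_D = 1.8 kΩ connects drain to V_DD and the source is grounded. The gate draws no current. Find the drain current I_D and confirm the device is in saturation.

V_G = V_DD·R_2/(R_1+R_2) = 9.8×22/69 = 3.12 V. With the source grounded, V_GS = V_G = 3.12 V.
Assume saturation: I_D = (k_n/2)(V_GS − V_t)² = (1/2)×(3.12 − 1.9)² = 0.5×1.22² = 0.75 mA.
V_DS = V_DD − I_D·R_D = 9.8 − 0.75×1.8 = 8.45 V.
Saturation requires V_DS ≥ V_GS − V_t = 1.22 V; 8.45 ≥ 1.22 ✓.

I_D ≈ 0.75 mA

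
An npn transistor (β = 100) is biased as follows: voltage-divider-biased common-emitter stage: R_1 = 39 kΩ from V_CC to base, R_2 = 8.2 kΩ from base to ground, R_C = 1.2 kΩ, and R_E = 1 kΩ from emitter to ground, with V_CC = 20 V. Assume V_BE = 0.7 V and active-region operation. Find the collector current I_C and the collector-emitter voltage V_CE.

Thevenize the base divider: V_Th = V_CC·R_2/(R_1+R_2) = 20×8.2/47.2 = 3.47 V, R_Th = R_1‖R_2 = 6.78 kΩ.
Base-emitter loop: V_Th = I_B·R_Th + V_BE + (β+1)I_B·R_E, so I_B = (3.47 − 0.7) / (6.78 + 101×1) = 0.0257 mA.
I_C = β·I_B = 100×0.0257 = 2.57 mA, and I_E = (β+1)I_B = 2.6 mA.
V_CE = V_CC − I_C·R_C − I_E·R_E = 20 − 2.57×1.2 − 2.6×1 = 14.3 V.
V_CE = 14.3 V > 0.2 V confirms active-region operation.

I_C ≈ 2.6 mA, V_CE ≈ 14 V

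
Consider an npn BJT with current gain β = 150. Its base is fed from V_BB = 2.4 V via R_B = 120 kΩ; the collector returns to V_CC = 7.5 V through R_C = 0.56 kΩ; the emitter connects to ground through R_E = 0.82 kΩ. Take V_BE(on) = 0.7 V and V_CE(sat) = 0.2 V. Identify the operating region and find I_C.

active; I_C ≈ 1 mA

Assume active. Base-emitter loop: I_B = (V_BB − V_BE)/(R_B + (β+1)R_E) = (2.4 − 0.7)/(120 + 151×0.82) = 0.00697 mA.
I_C = β·I_B = 150×0.00697 = 1.05 mA.
V_CE = V_CC − I_C·R_C − I_E·R_E = 7.5 − 1.05×0.56 − 1.05×0.82 = 6.05 V > V_CE(sat), so the active-region assumption holds.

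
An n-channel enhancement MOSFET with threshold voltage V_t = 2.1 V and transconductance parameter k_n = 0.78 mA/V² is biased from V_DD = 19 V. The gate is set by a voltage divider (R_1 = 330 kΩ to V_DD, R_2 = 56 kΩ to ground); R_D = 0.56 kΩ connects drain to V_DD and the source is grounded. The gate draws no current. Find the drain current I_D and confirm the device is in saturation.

V_G = V_DD·R_2/(R_1+R_2) = 19×56/386 = 2.76 V. With the source grounded, V_GS = V_G = 2.76 V.
Assume saturation: I_D = (k_n/2)(V_GS − V_t)² = (0.78/2)×(2.76 − 2.1)² = 0.39×0.656² = 0.168 mA.
V_DS = V_DD − I_D·R_D = 19 − 0.168×0.56 = 18.9 V.
Saturation requires V_DS ≥ V_GS − V_t = 0.656 V; 18.9 ≥ 0.656 ✓.

I_D ≈ 0.17 mA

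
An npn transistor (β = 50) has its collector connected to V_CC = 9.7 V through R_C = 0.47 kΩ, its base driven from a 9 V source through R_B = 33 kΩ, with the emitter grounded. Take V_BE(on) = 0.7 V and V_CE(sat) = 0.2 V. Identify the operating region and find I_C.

active; I_C ≈ 13 mA

Assume active. Base-emitter loop: I_B = (V_BB − V_BE)/R_B = (9 − 0.7)/33 = 0.252 mA.
I_C = β·I_B = 50×0.252 = 12.6 mA.
V_CE = V_CC − I_C·R_C = 9.7 − 12.6×0.47 = 3.79 V > V_CE(sat), so the active-region assumption holds.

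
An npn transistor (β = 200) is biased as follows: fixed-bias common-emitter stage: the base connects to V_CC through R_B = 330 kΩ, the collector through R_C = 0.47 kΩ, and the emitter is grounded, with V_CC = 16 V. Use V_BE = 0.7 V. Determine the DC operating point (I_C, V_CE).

Base loop: V_CC = I_B·R_B + V_BE, so I_B = (16 − 0.7)/330 kΩ = 0.0464 mA.
In the active region I_C = β·I_B = 200 × 0.0464 = 9.27 mA.
Collector loop: V_CE = V_CC − I_C·R_C = 16 − 9.27×0.47 = 11.6 V.
Since V_CE = 11.6 V > V_CE(sat) ≈ 0.2 V, the transistor is in the active region as assumed.

I_C ≈ 9.3 mA, V_CE ≈ 12 V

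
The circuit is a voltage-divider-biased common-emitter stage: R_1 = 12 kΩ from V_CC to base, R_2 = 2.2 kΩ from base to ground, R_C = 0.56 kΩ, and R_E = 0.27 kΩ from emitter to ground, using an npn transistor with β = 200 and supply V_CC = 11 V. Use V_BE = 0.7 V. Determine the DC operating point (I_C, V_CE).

I_C ≈ 3.6 mA, V_CE ≈ 8 V

Thevenize the base divider: V_Th = V_CC·R_2/(R_1+R_2) = 11×2.2/14.2 = 1.7 V, R_Th = R_1‖R_2 = 1.86 kΩ.
Base-emitter loop: V_Th = I_B·R_Th + V_BE + (β+1)I_B·R_E, so I_B = (1.7 − 0.7) / (1.86 + 201×0.27) = 0.0179 mA.
I_C = β·I_B = 200×0.0179 = 3.58 mA, and I_E = (β+1)I_B = 3.6 mA.
V_CE = V_CC − I_C·R_C − I_E·R_E = 11 − 3.58×0.56 − 3.6×0.27 = 8.03 V.
V_CE = 8.03 V > 0.2 V confirms active-region operation.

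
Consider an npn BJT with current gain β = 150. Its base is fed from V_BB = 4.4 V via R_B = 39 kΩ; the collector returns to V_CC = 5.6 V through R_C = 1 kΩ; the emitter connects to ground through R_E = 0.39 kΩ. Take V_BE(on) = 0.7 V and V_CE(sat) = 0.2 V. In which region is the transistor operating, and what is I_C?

Assume active: I_B = (4.4 − 0.7)/(39 + 151×0.39) = 0.0378 mA, I_C = β·I_B = 5.67 mA.
Then V_CE = 5.6 − 5.67×1 − 5.71×0.39 = -2.3 V < 0.2 V — the active assumption fails.
Re-solve with V_CE = 0.2 V. KCL at the emitter: V_E/R_E = (V_BB−0.7−V_E)/R_B + (V_CC−0.2−V_E)/R_C, giving V_E = 1.53 V.
I_C = (V_CC − 0.2 − V_E)/R_C = (5.4 − 1.53)/1 = 3.87 mA.
Check: I_B = (3.7 − 1.53)/39 = 0.0556 mA, and β·I_B = 8.34 mA > I_C, confirming saturation.

saturation; I_C ≈ 3.9 mA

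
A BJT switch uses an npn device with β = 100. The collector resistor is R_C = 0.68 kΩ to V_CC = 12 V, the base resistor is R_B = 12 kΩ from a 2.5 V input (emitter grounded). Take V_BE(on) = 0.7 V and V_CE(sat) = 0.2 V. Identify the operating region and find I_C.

active; I_C ≈ 15 mA

Assume active. Base-emitter loop: I_B = (V_BB − V_BE)/R_B = (2.5 − 0.7)/12 = 0.15 mA.
I_C = β·I_B = 100×0.15 = 15 mA.
V_CE = V_CC − I_C·R_C = 12 − 15×0.68 = 1.8 V > V_CE(sat), so the active-region assumption holds.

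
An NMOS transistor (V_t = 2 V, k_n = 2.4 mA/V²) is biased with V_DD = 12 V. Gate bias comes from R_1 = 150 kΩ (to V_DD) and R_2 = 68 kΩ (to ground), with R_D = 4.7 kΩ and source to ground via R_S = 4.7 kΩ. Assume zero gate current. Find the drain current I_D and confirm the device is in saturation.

I_D ≈ 0.27 mA

V_G = V_DD·R_2/(R_1+R_2) = 12×68/218 = 3.74 V.
Assume saturation: I_D = (k_n/2)(V_GS − V_t)² with V_GS = V_G − I_D·R_S = 3.74 − 4.7·I_D.
Substituting gives 26.5·I_D² − 20.7·I_D + 3.65 = 0, with roots I_D = 0.27 or 0.51 mA.
The root I_D = 0.51 mA gives V_GS = 1.35 V ≤ V_t, so take I_D = 0.27 mA.
Then V_GS = 2.47 V and V_DS = V_DD − I_D(R_D+R_S) = 12 − 0.27×9.4 = 9.46 V.
Saturation requires V_DS ≥ V_GS − V_t = 0.474 V; 9.46 ≥ 0.474 ✓.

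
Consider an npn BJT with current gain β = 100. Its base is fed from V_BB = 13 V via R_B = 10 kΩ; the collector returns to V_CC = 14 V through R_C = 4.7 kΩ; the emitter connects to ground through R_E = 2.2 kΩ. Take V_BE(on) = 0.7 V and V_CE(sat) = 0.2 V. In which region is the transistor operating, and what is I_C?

saturation; I_C ≈ 1.8 mA

Assume active: I_B = (13 − 0.7)/(10 + 101×2.2) = 0.053 mA, I_C = β·I_B = 5.3 mA.
Then V_CE = 14 − 5.3×4.7 − 5.35×2.2 = -22.7 V < 0.2 V — the active assumption fails.
Re-solve with V_CE = 0.2 V. KCL at the emitter: V_E/R_E = (V_BB−0.7−V_E)/R_B + (V_CC−0.2−V_E)/R_C, giving V_E = 5.43 V.
I_C = (V_CC − 0.2 − V_E)/R_C = (13.8 − 5.43)/4.7 = 1.78 mA.
Check: I_B = (12.3 − 5.43)/10 = 0.687 mA, and β·I_B = 68.7 mA > I_C, confirming saturation.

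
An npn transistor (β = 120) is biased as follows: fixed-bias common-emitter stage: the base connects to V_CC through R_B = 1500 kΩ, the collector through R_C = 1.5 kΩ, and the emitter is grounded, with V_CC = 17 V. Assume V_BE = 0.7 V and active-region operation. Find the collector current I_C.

I_C ≈ 1.3 mA

Base loop: V_CC = I_B·R_B + V_BE, so I_B = (17 − 0.7)/1500 kΩ = 0.0109 mA.
In the active region I_C = β·I_B = 120 × 0.0109 = 1.3 mA.
Collector loop: V_CE = V_CC − I_C·R_C = 17 − 1.3×1.5 = 15 V.
Since V_CE = 15 V > V_CE(sat) ≈ 0.2 V, the transistor is in the active region as assumed.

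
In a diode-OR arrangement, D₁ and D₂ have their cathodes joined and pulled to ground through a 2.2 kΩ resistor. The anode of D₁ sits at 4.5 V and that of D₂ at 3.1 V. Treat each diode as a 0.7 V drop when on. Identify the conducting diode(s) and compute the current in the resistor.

Assume both conduct. Then node N would need to be at both 4.5−0.7 = 3.8 V and 3.1−0.7 = 2.4 V, which is impossible.
Assume only D₁ conducts: V_N = 4.5 − 0.7 = 3.8 V, so I_R = 3.8/2.2 = 1.73 mA.
Check D₂: its anode-to-cathode voltage is 3.1 − 3.8 = -0.7 V < 0.7 V, so it is off. The assumption is consistent.

Only D₁ conducts; I_R ≈ 1.7 mA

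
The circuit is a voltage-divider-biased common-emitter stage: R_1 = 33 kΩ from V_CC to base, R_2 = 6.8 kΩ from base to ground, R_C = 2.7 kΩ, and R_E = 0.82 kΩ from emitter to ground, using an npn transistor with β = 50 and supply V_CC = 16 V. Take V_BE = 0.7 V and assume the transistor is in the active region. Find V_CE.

Thevenize the base divider: V_Th = V_CC·R_2/(R_1+R_2) = 16×6.8/39.8 = 2.73 V, R_Th = R_1‖R_2 = 5.64 kΩ.
Base-emitter loop: V_Th = I_B·R_Th + V_BE + (β+1)I_B·R_E, so I_B = (2.73 − 0.7) / (5.64 + 51×0.82) = 0.0429 mA.
I_C = β·I_B = 50×0.0429 = 2.14 mA, and I_E = (β+1)I_B = 2.19 mA.
V_CE = V_CC − I_C·R_C − I_E·R_E = 16 − 2.14×2.7 − 2.19×0.82 = 8.42 V.
V_CE = 8.42 V > 0.2 V confirms active-region operation.

V_CE ≈ 8.4 V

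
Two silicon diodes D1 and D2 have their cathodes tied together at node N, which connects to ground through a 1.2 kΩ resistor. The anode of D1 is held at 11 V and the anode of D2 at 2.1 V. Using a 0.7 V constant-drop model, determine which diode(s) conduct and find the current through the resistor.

Only D1 conducts; I_R ≈ 8.6 mA

Assume both conduct. Then node N would need to be at both 11−0.7 = 10.3 V and 2.1−0.7 = 1.4 V, which is impossible.
Assume only D1 conducts: V_N = 11 − 0.7 = 10.3 V, so I_R = 10.3/1.2 = 8.58 mA.
Check D2: its anode-to-cathode voltage is 2.1 − 10.3 = -8.2 V < 0.7 V, so it is off. The assumption is consistent.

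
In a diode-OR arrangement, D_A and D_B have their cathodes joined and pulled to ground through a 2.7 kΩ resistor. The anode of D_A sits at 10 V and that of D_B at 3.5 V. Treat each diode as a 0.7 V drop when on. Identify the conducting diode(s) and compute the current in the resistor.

Assume both conduct. Then node N would need to be at both 10−0.7 = 9.3 V and 3.5−0.7 = 2.8 V, which is impossible.
Assume only D_A conducts: V_N = 10 − 0.7 = 9.3 V, so I_R = 9.3/2.7 = 3.44 mA.
Check D_B: its anode-to-cathode voltage is 3.5 − 9.3 = -5.8 V < 0.7 V, so it is off. The assumption is consistent.

Only D_A conducts; I_R ≈ 3.4 mA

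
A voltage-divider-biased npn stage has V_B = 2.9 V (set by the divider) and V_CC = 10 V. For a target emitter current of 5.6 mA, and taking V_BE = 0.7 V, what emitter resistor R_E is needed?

R_E ≈ 0.39 kΩ

V_E = V_B − V_BE = 2.9 − 0.7 = 2.2 V.
R_E = V_E / I_E = 2.2 / 5.6 = 0.393 kΩ.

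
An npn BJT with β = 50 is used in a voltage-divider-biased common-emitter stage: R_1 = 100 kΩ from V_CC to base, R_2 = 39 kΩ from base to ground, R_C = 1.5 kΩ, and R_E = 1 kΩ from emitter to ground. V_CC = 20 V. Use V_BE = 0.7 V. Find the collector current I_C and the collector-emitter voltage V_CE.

I_C ≈ 3.1 mA, V_CE ≈ 12 V

Thevenize the base divider: V_Th = V_CC·R_2/(R_1+R_2) = 20×39/139 = 5.61 V, R_Th = R_1‖R_2 = 28.1 kΩ.
Base-emitter loop: V_Th = I_B·R_Th + V_BE + (β+1)I_B·R_E, so I_B = (5.61 − 0.7) / (28.1 + 51×1) = 0.0621 mA.
I_C = β·I_B = 50×0.0621 = 3.11 mA, and I_E = (β+1)I_B = 3.17 mA.
V_CE = V_CC − I_C·R_C − I_E·R_E = 20 − 3.11×1.5 − 3.17×1 = 12.2 V.
V_CE = 12.2 V > 0.2 V confirms active-region operation.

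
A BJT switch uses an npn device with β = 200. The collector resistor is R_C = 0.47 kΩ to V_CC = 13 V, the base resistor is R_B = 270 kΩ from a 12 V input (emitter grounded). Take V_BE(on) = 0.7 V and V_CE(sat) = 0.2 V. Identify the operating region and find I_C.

active; I_C ≈ 8.4 mA

Assume active. Base-emitter loop: I_B = (V_BB − V_BE)/R_B = (12 − 0.7)/270 = 0.0419 mA.
I_C = β·I_B = 200×0.0419 = 8.37 mA.
V_CE = V_CC − I_C·R_C = 13 − 8.37×0.47 = 9.07 V > V_CE(sat), so the active-region assumption holds.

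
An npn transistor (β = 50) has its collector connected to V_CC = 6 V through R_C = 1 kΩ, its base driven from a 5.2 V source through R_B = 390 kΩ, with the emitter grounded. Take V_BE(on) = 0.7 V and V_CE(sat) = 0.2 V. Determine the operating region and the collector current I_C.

Assume active. Base-emitter loop: I_B = (V_BB − V_BE)/R_B = (5.2 − 0.7)/390 = 0.0115 mA.
I_C = β·I_B = 50×0.0115 = 0.577 mA.
V_CE = V_CC − I_C·R_C = 6 − 0.577×1 = 5.42 V > V_CE(sat), so the active-region assumption holds.

active; I_C ≈ 0.58 mA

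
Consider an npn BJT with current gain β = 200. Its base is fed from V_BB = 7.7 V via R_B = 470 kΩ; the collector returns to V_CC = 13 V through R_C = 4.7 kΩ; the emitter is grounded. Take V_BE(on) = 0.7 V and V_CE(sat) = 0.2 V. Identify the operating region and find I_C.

saturation; I_C ≈ 2.7 mA

Assume active: I_B = (7.7 − 0.7)/470 = 0.0149 mA, giving I_C = β·I_B = 2.98 mA.
But then V_CE = 13 − 2.98×4.7 = -1 V < V_CE(sat) = 0.2 V — impossible in the active region.
So the transistor is saturated. With V_CE = 0.2 V, I_C = (V_CC − 0.2)/R_C = 12.8/4.7 = 2.72 mA.
Check: β·I_B = 2.98 mA > I_C = 2.72 mA, confirming saturation.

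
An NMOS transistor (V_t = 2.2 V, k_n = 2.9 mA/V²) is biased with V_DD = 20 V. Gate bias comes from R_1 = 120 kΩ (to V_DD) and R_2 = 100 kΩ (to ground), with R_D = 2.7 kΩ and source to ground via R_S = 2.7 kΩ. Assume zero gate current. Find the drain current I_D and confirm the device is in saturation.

I_D ≈ 2.1 mA

V_G = V_DD·R_2/(R_1+R_2) = 20×100/220 = 9.09 V.
Assume saturation: I_D = (k_n/2)(V_GS − V_t)² with V_GS = V_G − I_D·R_S = 9.09 − 2.7·I_D.
Substituting gives 10.6·I_D² − 55·I_D + 68.9 = 0, with roots I_D = 2.11 or 3.09 mA.
The root I_D = 3.09 mA gives V_GS = 0.739 V ≤ V_t, so take I_D = 2.11 mA.
Then V_GS = 3.41 V and V_DS = V_DD − I_D(R_D+R_S) = 20 − 2.11×5.4 = 8.63 V.
Saturation requires V_DS ≥ V_GS − V_t = 1.21 V; 8.63 ≥ 1.21 ✓.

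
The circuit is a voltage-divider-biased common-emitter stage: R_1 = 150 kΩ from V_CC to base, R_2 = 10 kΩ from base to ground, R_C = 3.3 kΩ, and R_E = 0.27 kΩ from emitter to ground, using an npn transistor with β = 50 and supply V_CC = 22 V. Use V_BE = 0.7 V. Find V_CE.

V_CE ≈ 17 V

Thevenize the base divider: V_Th = V_CC·R_2/(R_1+R_2) = 22×10/160 = 1.38 V, R_Th = R_1‖R_2 = 9.38 kΩ.
Base-emitter loop: V_Th = I_B·R_Th + V_BE + (β+1)I_B·R_E, so I_B = (1.38 − 0.7) / (9.38 + 51×0.27) = 0.0292 mA.
I_C = β·I_B = 50×0.0292 = 1.46 mA, and I_E = (β+1)I_B = 1.49 mA.
V_CE = V_CC − I_C·R_C − I_E·R_E = 22 − 1.46×3.3 − 1.49×0.27 = 16.8 V.
V_CE = 16.8 V > 0.2 V confirms active-region operation.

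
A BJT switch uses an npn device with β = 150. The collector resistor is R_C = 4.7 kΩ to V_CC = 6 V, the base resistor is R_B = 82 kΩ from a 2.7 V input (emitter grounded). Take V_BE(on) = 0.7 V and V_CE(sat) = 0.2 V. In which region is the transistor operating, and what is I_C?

saturation; I_C ≈ 1.2 mA

Assume active: I_B = (2.7 − 0.7)/82 = 0.0244 mA, giving I_C = β·I_B = 3.66 mA.
But then V_CE = 6 − 3.66×4.7 = -11.2 V < V_CE(sat) = 0.2 V — impossible in the active region.
So the transistor is saturated. With V_CE = 0.2 V, I_C = (V_CC − 0.2)/R_C = 5.8/4.7 = 1.23 mA.
Check: β·I_B = 3.66 mA > I_C = 1.23 mA, confirming saturation.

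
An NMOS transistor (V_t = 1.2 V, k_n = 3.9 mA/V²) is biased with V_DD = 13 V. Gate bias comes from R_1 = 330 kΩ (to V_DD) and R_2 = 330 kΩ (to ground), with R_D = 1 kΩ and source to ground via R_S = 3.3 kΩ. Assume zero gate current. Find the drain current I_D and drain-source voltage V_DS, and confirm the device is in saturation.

V_G = V_DD·R_2/(R_1+R_2) = 13×330/660 = 6.5 V.
Assume saturation: I_D = (k_n/2)(V_GS − V_t)² with V_GS = V_G − I_D·R_S = 6.5 − 3.3·I_D.
Substituting gives 21.2·I_D² − 69.2·I_D + 54.8 = 0, with roots I_D = 1.35 or 1.91 mA.
The root I_D = 1.91 mA gives V_GS = 0.211 V ≤ V_t, so take I_D = 1.35 mA.
Then V_GS = 2.03 V and V_DS = V_DD − I_D(R_D+R_S) = 13 − 1.35×4.3 = 7.18 V.
Saturation requires V_DS ≥ V_GS − V_t = 0.833 V; 7.18 ≥ 0.833 ✓.

I_D ≈ 1.4 mA, V_DS ≈ 7.2 V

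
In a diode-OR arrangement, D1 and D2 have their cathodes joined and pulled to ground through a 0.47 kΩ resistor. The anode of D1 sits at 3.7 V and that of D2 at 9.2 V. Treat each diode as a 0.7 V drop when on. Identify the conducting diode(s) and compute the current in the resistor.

Only D2 conducts; I_R ≈ 18 mA

Assume both conduct. Then node N would need to be at both 3.7−0.7 = 3 V and 9.2−0.7 = 8.5 V, which is impossible.
Assume only D2 conducts: V_N = 9.2 − 0.7 = 8.5 V, so I_R = 8.5/0.47 = 18.1 mA.
Check D1: its anode-to-cathode voltage is 3.7 − 8.5 = -4.8 V < 0.7 V, so it is off. The assumption is consistent.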